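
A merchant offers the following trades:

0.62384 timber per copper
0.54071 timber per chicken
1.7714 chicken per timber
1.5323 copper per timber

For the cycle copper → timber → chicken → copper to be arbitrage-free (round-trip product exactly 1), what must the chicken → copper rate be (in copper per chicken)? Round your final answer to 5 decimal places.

0.90492

Known legs of the cycle: 0.62384 × 1.7714 = 1.105070176
For no arbitrage the full-cycle product must be 1, so the missing rate is 1 / 1.105070176 ≈ 0.9049199.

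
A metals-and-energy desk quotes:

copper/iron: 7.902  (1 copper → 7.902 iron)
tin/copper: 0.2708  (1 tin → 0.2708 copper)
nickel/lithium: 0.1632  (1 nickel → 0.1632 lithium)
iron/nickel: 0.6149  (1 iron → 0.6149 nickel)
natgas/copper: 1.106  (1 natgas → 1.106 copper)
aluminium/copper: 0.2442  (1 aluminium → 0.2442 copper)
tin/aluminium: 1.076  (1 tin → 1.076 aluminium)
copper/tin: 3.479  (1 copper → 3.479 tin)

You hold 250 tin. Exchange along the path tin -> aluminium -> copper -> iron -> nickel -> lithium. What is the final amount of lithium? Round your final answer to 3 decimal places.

52.091

250 tin × 1.076 = 269 aluminium
269 aluminium × 0.2442 = 65.6898 copper
65.6898 copper × 7.902 = 519.0807996 iron
519.0807996 iron × 0.6149 = 319.18278367404 nickel
319.18278367404 nickel × 0.1632 = 52.090630295603328 lithium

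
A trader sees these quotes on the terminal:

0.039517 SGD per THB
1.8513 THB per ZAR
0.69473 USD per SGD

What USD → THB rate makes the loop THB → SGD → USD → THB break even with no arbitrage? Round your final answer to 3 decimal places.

Known legs of the cycle: 0.039517 × 0.69473 = 0.02745364541
For no arbitrage the full-cycle product must be 1, so the missing rate is 1 / 0.02745364541 ≈ 36.42504.

36.425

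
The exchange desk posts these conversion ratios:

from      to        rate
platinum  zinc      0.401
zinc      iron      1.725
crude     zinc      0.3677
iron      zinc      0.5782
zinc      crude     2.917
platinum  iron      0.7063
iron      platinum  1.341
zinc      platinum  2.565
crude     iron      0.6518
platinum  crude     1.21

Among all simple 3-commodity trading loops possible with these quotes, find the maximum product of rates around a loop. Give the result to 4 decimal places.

crude→zinc→platinum→crude: 0.3677 × 2.565 × 1.21 = 1.14121
crude→iron→zinc→crude: 0.6518 × 0.5782 × 2.917 = 1.09933
crude→iron→platinum→crude: 0.6518 × 1.341 × 1.21 = 1.05762
platinum→iron→zinc→platinum: 0.7063 × 0.5782 × 2.565 = 1.04750
platinum→zinc→iron→platinum: 0.401 × 1.725 × 1.341 = 0.92760
Maximum is crude→zinc→platinum→crude at 1.1412; arbitrage exists.

1.1412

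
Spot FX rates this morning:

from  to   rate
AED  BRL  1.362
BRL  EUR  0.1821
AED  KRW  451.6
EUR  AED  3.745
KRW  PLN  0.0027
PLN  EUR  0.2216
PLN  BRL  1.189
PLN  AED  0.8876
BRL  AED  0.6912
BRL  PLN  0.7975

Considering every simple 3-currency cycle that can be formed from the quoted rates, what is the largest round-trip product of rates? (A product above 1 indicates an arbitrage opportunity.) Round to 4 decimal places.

1.0823

PLN→AED→KRW→PLN: 0.8876 × 451.6 × 0.0027 = 1.08227
BRL→PLN→AED→BRL: 0.7975 × 0.8876 × 1.362 = 0.96411
BRL→EUR→AED→BRL: 0.1821 × 3.745 × 1.362 = 0.92884
Maximum is PLN→AED→KRW→PLN at 1.0823; arbitrage exists.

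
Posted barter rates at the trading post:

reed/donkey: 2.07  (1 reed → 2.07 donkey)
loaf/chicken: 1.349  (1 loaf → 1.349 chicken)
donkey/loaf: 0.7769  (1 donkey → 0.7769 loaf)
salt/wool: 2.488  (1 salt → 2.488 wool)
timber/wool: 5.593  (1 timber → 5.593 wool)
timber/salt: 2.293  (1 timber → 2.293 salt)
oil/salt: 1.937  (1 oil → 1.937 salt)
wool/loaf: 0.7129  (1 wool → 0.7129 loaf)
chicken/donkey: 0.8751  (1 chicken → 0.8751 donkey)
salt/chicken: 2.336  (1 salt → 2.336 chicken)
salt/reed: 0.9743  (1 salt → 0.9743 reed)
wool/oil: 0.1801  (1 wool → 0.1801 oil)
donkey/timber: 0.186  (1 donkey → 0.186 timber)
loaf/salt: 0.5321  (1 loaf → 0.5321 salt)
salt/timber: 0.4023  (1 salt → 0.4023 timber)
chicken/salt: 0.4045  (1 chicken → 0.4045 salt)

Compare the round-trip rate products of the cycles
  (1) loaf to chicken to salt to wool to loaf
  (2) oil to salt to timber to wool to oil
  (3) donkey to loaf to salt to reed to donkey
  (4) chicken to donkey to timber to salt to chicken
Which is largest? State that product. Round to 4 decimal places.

0.9679

(1) 1.349 × 0.4045 × 2.488 × 0.7129 = 0.96785
(2) 1.937 × 0.4023 × 5.593 × 0.1801 = 0.78494
(3) 0.7769 × 0.5321 × 0.9743 × 2.07 = 0.83372
(4) 0.8751 × 0.186 × 2.293 × 2.336 = 0.87186
Highest is cycle (1) at 0.9679 (≤1, no arbitrage).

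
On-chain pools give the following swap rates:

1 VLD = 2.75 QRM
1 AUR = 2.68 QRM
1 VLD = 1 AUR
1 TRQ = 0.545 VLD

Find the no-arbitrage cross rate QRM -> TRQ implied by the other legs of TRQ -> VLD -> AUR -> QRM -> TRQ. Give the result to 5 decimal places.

0.68465

Known legs of the cycle: 0.545 × 1 × 2.68 = 1.4606
For no arbitrage the full-cycle product must be 1, so the missing rate is 1 / 1.4606 ≈ 0.6846501.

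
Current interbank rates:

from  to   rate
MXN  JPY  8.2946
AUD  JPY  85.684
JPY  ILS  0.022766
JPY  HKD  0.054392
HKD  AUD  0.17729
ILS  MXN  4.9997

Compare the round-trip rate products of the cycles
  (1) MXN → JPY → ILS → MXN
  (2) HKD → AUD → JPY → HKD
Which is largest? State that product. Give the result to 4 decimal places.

0.9441

(1) 8.2946 × 0.022766 × 4.9997 = 0.94412
(2) 0.17729 × 85.684 × 0.054392 = 0.82626
Highest is cycle (1) at 0.9441 (≤1, no arbitrage).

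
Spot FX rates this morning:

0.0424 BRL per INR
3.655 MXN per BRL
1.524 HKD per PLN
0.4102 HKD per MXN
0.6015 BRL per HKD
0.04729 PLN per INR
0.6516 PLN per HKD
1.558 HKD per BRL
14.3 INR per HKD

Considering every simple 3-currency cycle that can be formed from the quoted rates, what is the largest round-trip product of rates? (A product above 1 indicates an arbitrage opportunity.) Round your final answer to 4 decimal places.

1.0306

HKD→INR→PLN→HKD: 14.3 × 0.04729 × 1.524 = 1.03060
BRL→HKD→INR→BRL: 1.558 × 14.3 × 0.0424 = 0.94465
BRL→MXN→HKD→BRL: 3.655 × 0.4102 × 0.6015 = 0.90182
Maximum is HKD→INR→PLN→HKD at 1.0306; arbitrage exists.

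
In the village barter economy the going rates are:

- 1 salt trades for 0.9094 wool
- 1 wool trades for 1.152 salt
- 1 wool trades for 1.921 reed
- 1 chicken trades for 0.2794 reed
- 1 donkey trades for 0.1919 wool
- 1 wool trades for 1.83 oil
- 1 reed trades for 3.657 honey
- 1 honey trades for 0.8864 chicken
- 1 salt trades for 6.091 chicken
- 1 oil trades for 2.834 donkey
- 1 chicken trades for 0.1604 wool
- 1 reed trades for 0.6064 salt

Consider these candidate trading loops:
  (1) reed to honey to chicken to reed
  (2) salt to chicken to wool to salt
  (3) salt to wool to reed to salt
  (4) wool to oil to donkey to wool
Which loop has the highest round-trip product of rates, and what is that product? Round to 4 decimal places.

(1) 3.657 × 0.8864 × 0.2794 = 0.90569
(2) 6.091 × 0.1604 × 1.152 = 1.12550
(3) 0.9094 × 1.921 × 0.6064 = 1.05935
(4) 1.83 × 2.834 × 0.1919 = 0.99524
Highest is cycle (2) at 1.1255 (>1, arbitrage).

1.1255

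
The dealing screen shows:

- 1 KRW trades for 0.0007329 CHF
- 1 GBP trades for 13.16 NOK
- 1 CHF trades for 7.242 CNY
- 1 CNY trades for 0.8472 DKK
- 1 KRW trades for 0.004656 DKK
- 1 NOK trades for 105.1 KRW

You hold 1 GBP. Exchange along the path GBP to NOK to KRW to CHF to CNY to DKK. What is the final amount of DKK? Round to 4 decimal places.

6.2194

1 GBP × 13.16 = 13.16 NOK
13.16 NOK × 105.1 = 1383.116 KRW
1383.116 KRW × 0.0007329 = 1.0136857164 CHF
1.0136857164 CHF × 7.242 = 7.3411119581688 CNY
7.3411119581688 CNY × 0.8472 = 6.21939005096060736 DKK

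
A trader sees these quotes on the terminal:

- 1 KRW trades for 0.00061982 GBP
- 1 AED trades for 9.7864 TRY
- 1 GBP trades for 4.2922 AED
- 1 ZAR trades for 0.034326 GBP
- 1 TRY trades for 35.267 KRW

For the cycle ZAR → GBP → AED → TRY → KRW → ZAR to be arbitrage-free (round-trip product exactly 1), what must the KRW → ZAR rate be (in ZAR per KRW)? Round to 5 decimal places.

0.01967

Known legs of the cycle: 0.034326 × 4.2922 × 9.7864 × 35.267 = 50.85042990301381536
For no arbitrage the full-cycle product must be 1, so the missing rate is 1 / 50.85042990301381536 ≈ 0.0196655.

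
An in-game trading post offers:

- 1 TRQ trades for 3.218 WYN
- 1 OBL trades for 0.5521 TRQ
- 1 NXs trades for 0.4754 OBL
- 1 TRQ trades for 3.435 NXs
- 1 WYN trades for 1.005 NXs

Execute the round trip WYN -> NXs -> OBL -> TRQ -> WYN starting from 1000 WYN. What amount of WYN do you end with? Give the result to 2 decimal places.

1000 WYN × 1.005 = 1005 NXs
1005 NXs × 0.4754 = 477.777 OBL
477.777 OBL × 0.5521 = 263.7806817 TRQ
263.7806817 TRQ × 3.218 = 848.8462337106 WYN

848.85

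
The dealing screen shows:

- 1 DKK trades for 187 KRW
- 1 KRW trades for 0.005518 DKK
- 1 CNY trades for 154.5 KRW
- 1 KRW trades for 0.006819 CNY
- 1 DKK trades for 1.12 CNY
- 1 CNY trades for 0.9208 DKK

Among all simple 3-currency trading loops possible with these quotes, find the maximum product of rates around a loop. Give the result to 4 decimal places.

KRW→CNY→DKK→KRW: 0.006819 × 0.9208 × 187 = 1.17416
KRW→DKK→CNY→KRW: 0.005518 × 1.12 × 154.5 = 0.95483
Maximum is KRW→CNY→DKK→KRW at 1.1742; arbitrage exists.

1.1742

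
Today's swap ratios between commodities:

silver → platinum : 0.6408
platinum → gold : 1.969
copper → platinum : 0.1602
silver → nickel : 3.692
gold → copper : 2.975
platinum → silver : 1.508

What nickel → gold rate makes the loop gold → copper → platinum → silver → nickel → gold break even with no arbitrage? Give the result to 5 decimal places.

0.37687

Known legs of the cycle: 2.975 × 0.1602 × 1.508 × 3.692 = 2.65345981992
For no arbitrage the full-cycle product must be 1, so the missing rate is 1 / 2.65345981992 ≈ 0.3768665.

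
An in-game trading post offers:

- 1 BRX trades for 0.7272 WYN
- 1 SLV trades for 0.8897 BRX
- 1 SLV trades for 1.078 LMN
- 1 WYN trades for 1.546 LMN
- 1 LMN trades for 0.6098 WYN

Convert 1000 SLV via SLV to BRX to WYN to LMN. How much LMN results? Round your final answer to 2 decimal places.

1000.25

1000 SLV × 0.8897 = 889.7 BRX
889.7 BRX × 0.7272 = 646.98984 WYN
646.98984 WYN × 1.546 = 1000.24629264 LMN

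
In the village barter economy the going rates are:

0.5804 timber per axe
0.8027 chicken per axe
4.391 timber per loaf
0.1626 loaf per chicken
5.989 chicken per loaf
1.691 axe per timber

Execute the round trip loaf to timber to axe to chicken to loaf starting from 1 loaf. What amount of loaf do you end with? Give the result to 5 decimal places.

0.96913

1 loaf × 4.391 = 4.391 timber
4.391 timber × 1.691 = 7.425181 axe
7.425181 axe × 0.8027 = 5.9601927887 chicken
5.9601927887 chicken × 0.1626 = 0.96912734744262 loaf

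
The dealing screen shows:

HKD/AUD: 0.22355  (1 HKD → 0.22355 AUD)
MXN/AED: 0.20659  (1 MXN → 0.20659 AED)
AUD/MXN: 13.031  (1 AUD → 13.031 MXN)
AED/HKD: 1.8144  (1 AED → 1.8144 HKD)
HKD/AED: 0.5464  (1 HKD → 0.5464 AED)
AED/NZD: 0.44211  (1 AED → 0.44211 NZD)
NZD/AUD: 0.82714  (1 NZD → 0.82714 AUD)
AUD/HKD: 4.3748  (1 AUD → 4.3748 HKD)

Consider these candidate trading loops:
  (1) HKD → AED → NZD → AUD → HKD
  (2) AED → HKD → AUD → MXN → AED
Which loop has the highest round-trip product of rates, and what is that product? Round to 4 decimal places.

(1) 0.5464 × 0.44211 × 0.82714 × 4.3748 = 0.87413
(2) 1.8144 × 0.22355 × 13.031 × 0.20659 = 1.09193
Highest is cycle (2) at 1.0919 (>1, arbitrage).

1.0919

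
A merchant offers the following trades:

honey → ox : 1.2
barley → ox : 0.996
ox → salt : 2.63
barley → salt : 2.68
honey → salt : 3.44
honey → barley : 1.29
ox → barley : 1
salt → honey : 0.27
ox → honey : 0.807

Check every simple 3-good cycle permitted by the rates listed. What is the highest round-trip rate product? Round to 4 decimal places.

ox→honey→barley→ox: 0.807 × 1.29 × 0.996 = 1.03687
barley→salt→honey→barley: 2.68 × 0.27 × 1.29 = 0.93344
ox→salt→honey→ox: 2.63 × 0.27 × 1.2 = 0.85212
Maximum is ox→honey→barley→ox at 1.0369; arbitrage exists.

1.0369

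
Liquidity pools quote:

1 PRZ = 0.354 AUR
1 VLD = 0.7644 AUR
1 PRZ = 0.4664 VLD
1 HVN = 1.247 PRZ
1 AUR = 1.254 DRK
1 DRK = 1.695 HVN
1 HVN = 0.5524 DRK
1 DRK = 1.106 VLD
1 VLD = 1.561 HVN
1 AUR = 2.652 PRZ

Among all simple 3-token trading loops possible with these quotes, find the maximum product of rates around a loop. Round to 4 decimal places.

AUR→DRK→VLD→AUR: 1.254 × 1.106 × 0.7644 = 1.06016
DRK→VLD→HVN→DRK: 1.106 × 1.561 × 0.5524 = 0.95370
AUR→PRZ→VLD→AUR: 2.652 × 0.4664 × 0.7644 = 0.94548
VLD→HVN→PRZ→VLD: 1.561 × 1.247 × 0.4664 = 0.90788
Maximum is AUR→DRK→VLD→AUR at 1.0602; arbitrage exists.

1.0602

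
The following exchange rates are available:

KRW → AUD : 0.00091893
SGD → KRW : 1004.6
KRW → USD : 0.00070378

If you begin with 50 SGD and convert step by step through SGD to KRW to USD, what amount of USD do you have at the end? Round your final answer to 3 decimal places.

35.351

50 SGD × 1004.6 = 50230 KRW
50230 KRW × 0.00070378 = 35.3508694 USD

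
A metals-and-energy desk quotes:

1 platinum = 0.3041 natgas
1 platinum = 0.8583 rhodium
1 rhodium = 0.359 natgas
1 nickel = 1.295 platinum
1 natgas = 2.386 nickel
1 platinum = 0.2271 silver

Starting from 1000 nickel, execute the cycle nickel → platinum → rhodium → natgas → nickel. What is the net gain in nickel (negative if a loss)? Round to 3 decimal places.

-47.919

1000 nickel × 1.295 = 1295 platinum
1295 platinum × 0.8583 = 1111.4985 rhodium
1111.4985 rhodium × 0.359 = 399.0279615 natgas
399.0279615 natgas × 2.386 = 952.080716139 nickel
Net change: 952.080716139 − 1000 = -47.919283861 nickel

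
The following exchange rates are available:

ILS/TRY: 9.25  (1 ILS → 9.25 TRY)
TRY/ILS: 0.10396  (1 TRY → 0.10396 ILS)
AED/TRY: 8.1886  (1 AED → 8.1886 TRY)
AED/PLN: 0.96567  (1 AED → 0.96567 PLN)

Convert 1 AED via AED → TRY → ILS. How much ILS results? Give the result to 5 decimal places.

0.85129

1 AED × 8.1886 = 8.1886 TRY
8.1886 TRY × 0.10396 = 0.851286856 ILS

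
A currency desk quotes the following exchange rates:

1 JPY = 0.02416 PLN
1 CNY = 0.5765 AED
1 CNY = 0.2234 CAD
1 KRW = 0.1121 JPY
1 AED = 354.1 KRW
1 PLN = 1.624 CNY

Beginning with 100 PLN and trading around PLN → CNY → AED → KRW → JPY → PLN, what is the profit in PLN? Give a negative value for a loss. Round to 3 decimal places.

100 PLN × 1.624 = 162.4 CNY
162.4 CNY × 0.5765 = 93.6236 AED
93.6236 AED × 354.1 = 33152.11676 KRW
33152.11676 KRW × 0.1121 = 3716.352288796 JPY
3716.352288796 JPY × 0.02416 = 89.78707129731136 PLN
Net change: 89.78707129731136 − 100 = -10.21292870268864 PLN

-10.213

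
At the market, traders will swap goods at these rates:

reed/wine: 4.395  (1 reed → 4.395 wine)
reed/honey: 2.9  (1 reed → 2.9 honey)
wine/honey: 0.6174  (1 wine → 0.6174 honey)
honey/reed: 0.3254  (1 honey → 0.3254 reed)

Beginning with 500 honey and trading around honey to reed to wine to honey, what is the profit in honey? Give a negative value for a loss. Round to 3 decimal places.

-58.518

500 honey × 0.3254 = 162.7 reed
162.7 reed × 4.395 = 715.0665 wine
715.0665 wine × 0.6174 = 441.4820571 honey
Net change: 441.4820571 − 500 = -58.5179429 honey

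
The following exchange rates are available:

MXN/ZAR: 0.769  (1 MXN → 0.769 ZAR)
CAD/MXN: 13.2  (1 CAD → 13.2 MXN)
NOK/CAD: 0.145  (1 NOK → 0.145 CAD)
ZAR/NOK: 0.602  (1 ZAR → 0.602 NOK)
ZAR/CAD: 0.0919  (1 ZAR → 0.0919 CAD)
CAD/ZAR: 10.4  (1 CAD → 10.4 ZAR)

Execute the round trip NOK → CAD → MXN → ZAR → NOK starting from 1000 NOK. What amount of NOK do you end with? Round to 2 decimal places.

886.06

1000 NOK × 0.145 = 145 CAD
145 CAD × 13.2 = 1914 MXN
1914 MXN × 0.769 = 1471.866 ZAR
1471.866 ZAR × 0.602 = 886.063332 NOK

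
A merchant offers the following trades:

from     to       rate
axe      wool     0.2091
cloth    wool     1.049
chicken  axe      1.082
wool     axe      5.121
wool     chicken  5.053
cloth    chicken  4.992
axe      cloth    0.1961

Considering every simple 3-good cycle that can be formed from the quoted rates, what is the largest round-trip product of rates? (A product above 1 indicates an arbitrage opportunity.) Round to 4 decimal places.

1.1432

wool→chicken→axe→wool: 5.053 × 1.082 × 0.2091 = 1.14322
cloth→chicken→axe→cloth: 4.992 × 1.082 × 0.1961 = 1.05920
cloth→wool→axe→cloth: 1.049 × 5.121 × 0.1961 = 1.05344
Maximum is wool→chicken→axe→wool at 1.1432; arbitrage exists.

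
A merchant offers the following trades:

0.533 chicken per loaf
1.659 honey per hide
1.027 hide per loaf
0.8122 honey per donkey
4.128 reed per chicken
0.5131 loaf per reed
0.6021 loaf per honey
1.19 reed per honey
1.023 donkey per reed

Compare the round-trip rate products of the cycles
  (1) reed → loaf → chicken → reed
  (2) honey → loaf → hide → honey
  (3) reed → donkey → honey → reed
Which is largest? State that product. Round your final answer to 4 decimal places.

1.1289

(1) 0.5131 × 0.533 × 4.128 = 1.12893
(2) 0.6021 × 1.027 × 1.659 = 1.02585
(3) 1.023 × 0.8122 × 1.19 = 0.98875
Highest is cycle (1) at 1.1289 (>1, arbitrage).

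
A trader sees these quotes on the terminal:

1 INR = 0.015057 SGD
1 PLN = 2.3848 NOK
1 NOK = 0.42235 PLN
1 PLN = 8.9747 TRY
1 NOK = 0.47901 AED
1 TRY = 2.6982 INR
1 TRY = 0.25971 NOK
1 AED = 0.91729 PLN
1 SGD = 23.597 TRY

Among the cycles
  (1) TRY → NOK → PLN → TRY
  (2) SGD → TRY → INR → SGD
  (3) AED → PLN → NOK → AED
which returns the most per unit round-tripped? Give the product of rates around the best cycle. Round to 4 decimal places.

1.0479

(1) 0.25971 × 0.42235 × 8.9747 = 0.98442
(2) 23.597 × 2.6982 × 0.015057 = 0.95867
(3) 0.91729 × 2.3848 × 0.47901 = 1.04786
Highest is cycle (3) at 1.0479 (>1, arbitrage).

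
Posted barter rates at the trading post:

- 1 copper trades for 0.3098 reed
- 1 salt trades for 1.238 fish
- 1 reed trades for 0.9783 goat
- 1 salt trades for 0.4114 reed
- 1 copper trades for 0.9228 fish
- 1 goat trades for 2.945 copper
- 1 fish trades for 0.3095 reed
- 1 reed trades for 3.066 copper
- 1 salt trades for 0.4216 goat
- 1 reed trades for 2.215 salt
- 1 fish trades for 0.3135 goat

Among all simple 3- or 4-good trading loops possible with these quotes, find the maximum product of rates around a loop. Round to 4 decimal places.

goat→copper→reed→goat: 2.945 × 0.3098 × 0.9783 = 0.89256
fish→reed→copper→fish: 0.3095 × 3.066 × 0.9228 = 0.87567
goat→copper→reed→salt→goat: 2.945 × 0.3098 × 2.215 × 0.4216 = 0.85200
fish→goat→copper→fish: 0.3135 × 2.945 × 0.9228 = 0.85198
fish→reed→salt→fish: 0.3095 × 2.215 × 1.238 = 0.84870
fish→reed→goat→copper→fish: 0.3095 × 0.9783 × 2.945 × 0.9228 = 0.82286
Maximum is goat→copper→reed→goat at 0.8926; no arbitrage — every cycle loses value.

0.8926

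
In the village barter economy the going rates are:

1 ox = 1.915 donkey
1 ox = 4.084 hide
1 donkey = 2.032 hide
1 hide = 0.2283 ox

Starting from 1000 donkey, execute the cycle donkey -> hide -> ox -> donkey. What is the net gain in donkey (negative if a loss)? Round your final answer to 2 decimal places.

-111.62

1000 donkey × 2.032 = 2032 hide
2032 hide × 0.2283 = 463.9056 ox
463.9056 ox × 1.915 = 888.379224 donkey
Net change: 888.379224 − 1000 = -111.620776 donkey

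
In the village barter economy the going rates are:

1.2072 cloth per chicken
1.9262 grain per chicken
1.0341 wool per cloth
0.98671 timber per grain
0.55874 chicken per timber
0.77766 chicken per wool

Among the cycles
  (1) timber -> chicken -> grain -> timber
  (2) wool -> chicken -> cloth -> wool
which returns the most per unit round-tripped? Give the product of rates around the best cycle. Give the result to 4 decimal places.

(1) 0.55874 × 1.9262 × 0.98671 = 1.06194
(2) 0.77766 × 1.2072 × 1.0341 = 0.97080
Highest is cycle (1) at 1.0619 (>1, arbitrage).

1.0619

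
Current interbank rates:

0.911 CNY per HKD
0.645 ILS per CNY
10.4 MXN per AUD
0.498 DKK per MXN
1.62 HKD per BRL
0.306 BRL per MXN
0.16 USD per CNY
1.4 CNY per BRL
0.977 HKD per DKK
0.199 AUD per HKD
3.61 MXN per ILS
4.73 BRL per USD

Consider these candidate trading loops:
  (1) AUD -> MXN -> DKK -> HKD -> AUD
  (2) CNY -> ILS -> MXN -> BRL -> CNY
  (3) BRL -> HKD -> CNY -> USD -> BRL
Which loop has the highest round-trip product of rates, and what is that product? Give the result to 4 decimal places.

1.1169

(1) 10.4 × 0.498 × 0.977 × 0.199 = 1.00696
(2) 0.645 × 3.61 × 0.306 × 1.4 = 0.99751
(3) 1.62 × 0.911 × 0.16 × 4.73 = 1.11690
Highest is cycle (3) at 1.1169 (>1, arbitrage).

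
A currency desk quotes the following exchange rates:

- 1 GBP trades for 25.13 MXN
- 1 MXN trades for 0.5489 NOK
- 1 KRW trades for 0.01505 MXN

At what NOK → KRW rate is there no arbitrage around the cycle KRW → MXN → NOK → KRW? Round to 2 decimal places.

121.05

Known legs of the cycle: 0.01505 × 0.5489 = 0.008260945
For no arbitrage the full-cycle product must be 1, so the missing rate is 1 / 0.008260945 ≈ 121.0515.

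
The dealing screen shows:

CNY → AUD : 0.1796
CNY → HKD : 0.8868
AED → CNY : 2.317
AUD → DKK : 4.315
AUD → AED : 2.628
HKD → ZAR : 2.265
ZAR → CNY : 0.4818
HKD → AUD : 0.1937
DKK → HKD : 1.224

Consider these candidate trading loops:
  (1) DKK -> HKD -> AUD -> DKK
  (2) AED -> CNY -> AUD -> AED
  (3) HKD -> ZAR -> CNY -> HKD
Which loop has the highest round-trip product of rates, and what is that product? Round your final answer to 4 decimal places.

(1) 1.224 × 0.1937 × 4.315 = 1.02304
(2) 2.317 × 0.1796 × 2.628 = 1.09360
(3) 2.265 × 0.4818 × 0.8868 = 0.96774
Highest is cycle (2) at 1.0936 (>1, arbitrage).

1.0936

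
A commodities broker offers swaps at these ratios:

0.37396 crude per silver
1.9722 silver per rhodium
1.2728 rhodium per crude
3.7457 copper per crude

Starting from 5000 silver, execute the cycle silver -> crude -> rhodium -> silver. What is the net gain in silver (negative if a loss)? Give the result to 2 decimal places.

5000 silver × 0.37396 = 1869.8 crude
1869.8 crude × 1.2728 = 2379.88144 rhodium
2379.88144 rhodium × 1.9722 = 4693.602175968 silver
Net change: 4693.602175968 − 5000 = -306.397824032 silver

-306.40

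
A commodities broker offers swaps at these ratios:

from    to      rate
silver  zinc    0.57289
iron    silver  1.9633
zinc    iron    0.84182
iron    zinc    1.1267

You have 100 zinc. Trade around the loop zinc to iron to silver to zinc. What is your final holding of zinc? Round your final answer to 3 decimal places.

94.684

100 zinc × 0.84182 = 84.182 iron
84.182 iron × 1.9633 = 165.2745206 silver
165.2745206 silver × 0.57289 = 94.684120106534 zinc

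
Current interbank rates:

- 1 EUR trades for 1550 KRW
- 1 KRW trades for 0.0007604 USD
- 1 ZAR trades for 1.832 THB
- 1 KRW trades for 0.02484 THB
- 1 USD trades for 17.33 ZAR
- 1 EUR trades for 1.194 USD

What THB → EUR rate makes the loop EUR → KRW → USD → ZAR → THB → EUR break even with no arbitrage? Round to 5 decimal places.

0.02672

Known legs of the cycle: 1550 × 0.0007604 × 17.33 × 1.832 = 37.4194877872
For no arbitrage the full-cycle product must be 1, so the missing rate is 1 / 37.4194877872 ≈ 0.0267240.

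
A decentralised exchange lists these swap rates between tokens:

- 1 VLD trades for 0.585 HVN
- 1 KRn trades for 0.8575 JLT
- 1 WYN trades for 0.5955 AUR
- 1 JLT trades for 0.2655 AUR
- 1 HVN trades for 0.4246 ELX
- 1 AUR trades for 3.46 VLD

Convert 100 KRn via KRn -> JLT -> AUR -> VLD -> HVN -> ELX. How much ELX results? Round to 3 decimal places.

100 KRn × 0.8575 = 85.75 JLT
85.75 JLT × 0.2655 = 22.766625 AUR
22.766625 AUR × 3.46 = 78.7725225 VLD
78.7725225 VLD × 0.585 = 46.0819256625 HVN
46.0819256625 HVN × 0.4246 = 19.5663856362975 ELX

19.566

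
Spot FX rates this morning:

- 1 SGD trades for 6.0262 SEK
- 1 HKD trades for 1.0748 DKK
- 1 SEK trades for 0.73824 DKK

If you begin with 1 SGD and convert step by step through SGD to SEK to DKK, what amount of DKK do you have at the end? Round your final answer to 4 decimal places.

1 SGD × 6.0262 = 6.0262 SEK
6.0262 SEK × 0.73824 = 4.448781888 DKK

4.4488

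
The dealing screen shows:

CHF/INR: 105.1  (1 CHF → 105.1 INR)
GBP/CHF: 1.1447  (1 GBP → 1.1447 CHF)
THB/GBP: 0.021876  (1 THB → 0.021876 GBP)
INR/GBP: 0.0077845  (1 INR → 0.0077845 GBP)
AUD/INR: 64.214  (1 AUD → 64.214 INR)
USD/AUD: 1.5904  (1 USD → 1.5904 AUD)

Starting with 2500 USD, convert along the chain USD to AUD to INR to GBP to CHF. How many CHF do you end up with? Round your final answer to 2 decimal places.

2500 USD × 1.5904 = 3976 AUD
3976 AUD × 64.214 = 255314.864 INR
255314.864 INR × 0.0077845 = 1987.498558808 GBP
1987.498558808 GBP × 1.1447 = 2275.0896002675176 CHF

2275.09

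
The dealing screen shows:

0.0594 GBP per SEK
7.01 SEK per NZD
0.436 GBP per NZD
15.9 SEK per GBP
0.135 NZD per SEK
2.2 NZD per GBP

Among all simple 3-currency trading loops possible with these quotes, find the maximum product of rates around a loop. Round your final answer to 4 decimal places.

0.9359

GBP→SEK→NZD→GBP: 15.9 × 0.135 × 0.436 = 0.93587
GBP→NZD→SEK→GBP: 2.2 × 7.01 × 0.0594 = 0.91607
Maximum is GBP→SEK→NZD→GBP at 0.9359; no arbitrage — every cycle loses value.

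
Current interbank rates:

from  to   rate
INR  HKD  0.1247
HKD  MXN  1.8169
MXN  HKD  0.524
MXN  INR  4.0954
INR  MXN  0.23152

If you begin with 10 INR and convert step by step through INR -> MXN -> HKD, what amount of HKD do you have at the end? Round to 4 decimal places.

10 INR × 0.23152 = 2.3152 MXN
2.3152 MXN × 0.524 = 1.2131648 HKD

1.2132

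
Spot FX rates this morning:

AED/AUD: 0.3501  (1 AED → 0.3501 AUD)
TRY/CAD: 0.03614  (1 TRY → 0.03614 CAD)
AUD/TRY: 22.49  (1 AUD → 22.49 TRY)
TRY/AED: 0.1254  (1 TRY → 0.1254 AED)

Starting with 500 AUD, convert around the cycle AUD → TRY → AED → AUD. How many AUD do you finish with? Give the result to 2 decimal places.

500 AUD × 22.49 = 11245 TRY
11245 TRY × 0.1254 = 1410.123 AED
1410.123 AED × 0.3501 = 493.6840623 AUD

493.68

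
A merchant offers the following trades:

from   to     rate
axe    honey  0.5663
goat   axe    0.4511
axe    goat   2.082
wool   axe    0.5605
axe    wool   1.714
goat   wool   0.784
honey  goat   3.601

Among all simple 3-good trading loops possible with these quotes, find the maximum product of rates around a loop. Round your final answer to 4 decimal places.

0.9199

axe→honey→goat→axe: 0.5663 × 3.601 × 0.4511 = 0.91990
axe→goat→wool→axe: 2.082 × 0.784 × 0.5605 = 0.91490
Maximum is axe→honey→goat→axe at 0.9199; no arbitrage — every cycle loses value.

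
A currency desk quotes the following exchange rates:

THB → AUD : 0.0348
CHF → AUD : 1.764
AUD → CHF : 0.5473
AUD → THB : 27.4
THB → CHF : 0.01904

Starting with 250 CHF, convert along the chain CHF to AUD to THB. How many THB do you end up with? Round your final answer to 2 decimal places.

12083.40

250 CHF × 1.764 = 441 AUD
441 AUD × 27.4 = 12083.4 THB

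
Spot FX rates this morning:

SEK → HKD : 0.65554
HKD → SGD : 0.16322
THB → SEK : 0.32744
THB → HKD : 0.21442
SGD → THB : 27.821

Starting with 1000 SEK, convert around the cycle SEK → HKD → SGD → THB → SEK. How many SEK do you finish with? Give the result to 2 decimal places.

1000 SEK × 0.65554 = 655.54 HKD
655.54 HKD × 0.16322 = 106.9972388 SGD
106.9972388 SGD × 27.821 = 2976.7701806548 THB
2976.7701806548 THB × 0.32744 = 974.713627953607712 SEK

974.71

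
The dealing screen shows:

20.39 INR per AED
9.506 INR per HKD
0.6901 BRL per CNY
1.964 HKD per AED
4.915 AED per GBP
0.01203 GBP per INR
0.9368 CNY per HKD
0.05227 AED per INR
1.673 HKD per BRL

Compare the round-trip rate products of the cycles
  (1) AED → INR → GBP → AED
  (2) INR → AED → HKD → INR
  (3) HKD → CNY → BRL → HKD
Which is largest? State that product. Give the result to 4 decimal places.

(1) 20.39 × 0.01203 × 4.915 = 1.20561
(2) 0.05227 × 1.964 × 9.506 = 0.97587
(3) 0.9368 × 0.6901 × 1.673 = 1.08157
Highest is cycle (1) at 1.2056 (>1, arbitrage).

1.2056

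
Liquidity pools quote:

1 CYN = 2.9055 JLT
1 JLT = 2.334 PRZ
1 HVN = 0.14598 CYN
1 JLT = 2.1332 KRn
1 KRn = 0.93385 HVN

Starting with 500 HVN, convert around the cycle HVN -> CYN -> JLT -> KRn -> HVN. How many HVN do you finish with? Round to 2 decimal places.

422.47

500 HVN × 0.14598 = 72.99 CYN
72.99 CYN × 2.9055 = 212.072445 JLT
212.072445 JLT × 2.1332 = 452.392939674 KRn
452.392939674 KRn × 0.93385 = 422.4671467145649 HVN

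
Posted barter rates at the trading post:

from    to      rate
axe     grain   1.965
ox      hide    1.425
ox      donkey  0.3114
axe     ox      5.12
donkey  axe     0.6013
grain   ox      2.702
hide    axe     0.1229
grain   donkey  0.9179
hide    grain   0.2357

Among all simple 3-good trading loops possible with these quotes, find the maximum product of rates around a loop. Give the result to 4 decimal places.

1.0845

grain→donkey→axe→grain: 0.9179 × 0.6013 × 1.965 = 1.08455
ox→donkey→axe→ox: 0.3114 × 0.6013 × 5.12 = 0.95869
ox→hide→grain→ox: 1.425 × 0.2357 × 2.702 = 0.90753
ox→hide→axe→ox: 1.425 × 0.1229 × 5.12 = 0.89668
Maximum is grain→donkey→axe→grain at 1.0845; arbitrage exists.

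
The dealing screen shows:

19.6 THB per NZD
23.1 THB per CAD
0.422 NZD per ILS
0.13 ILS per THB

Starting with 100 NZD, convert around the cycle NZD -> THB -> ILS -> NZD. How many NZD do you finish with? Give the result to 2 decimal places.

107.53

100 NZD × 19.6 = 1960 THB
1960 THB × 0.13 = 254.8 ILS
254.8 ILS × 0.422 = 107.5256 NZD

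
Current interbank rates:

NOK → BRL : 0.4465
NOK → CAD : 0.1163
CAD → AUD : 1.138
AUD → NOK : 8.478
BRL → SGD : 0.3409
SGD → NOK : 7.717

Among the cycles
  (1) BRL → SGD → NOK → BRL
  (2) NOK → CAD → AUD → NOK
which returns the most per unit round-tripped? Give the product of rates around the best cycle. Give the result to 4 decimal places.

1.1746

(1) 0.3409 × 7.717 × 0.4465 = 1.17462
(2) 0.1163 × 1.138 × 8.478 = 1.12206
Highest is cycle (1) at 1.1746 (>1, arbitrage).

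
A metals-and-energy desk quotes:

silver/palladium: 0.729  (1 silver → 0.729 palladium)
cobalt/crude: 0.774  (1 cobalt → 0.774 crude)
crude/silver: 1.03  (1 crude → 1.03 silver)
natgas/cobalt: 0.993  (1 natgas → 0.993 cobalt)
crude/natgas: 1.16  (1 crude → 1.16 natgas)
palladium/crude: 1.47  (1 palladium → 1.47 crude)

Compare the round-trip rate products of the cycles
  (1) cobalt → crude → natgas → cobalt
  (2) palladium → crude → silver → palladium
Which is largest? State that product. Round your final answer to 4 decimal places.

(1) 0.774 × 1.16 × 0.993 = 0.89156
(2) 1.47 × 1.03 × 0.729 = 1.10378
Highest is cycle (2) at 1.1038 (>1, arbitrage).

1.1038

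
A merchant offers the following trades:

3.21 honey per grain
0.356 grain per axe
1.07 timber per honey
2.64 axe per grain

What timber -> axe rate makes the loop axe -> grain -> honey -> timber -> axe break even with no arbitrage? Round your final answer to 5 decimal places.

Known legs of the cycle: 0.356 × 3.21 × 1.07 = 1.2227532
For no arbitrage the full-cycle product must be 1, so the missing rate is 1 / 1.2227532 ≈ 0.8178265.

0.81783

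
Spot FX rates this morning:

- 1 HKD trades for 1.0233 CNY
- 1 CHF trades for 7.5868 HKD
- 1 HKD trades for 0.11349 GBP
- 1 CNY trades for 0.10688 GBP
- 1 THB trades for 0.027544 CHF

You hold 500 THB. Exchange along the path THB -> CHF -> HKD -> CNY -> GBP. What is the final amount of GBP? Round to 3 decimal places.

500 THB × 0.027544 = 13.772 CHF
13.772 CHF × 7.5868 = 104.4854096 HKD
104.4854096 HKD × 1.0233 = 106.91991964368 CNY
106.91991964368 CNY × 0.10688 = 11.4276010115165184 GBP

11.428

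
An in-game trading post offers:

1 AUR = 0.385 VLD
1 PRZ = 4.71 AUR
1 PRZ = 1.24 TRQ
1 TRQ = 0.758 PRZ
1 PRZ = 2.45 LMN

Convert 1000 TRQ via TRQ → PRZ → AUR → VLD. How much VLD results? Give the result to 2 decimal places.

1000 TRQ × 0.758 = 758 PRZ
758 PRZ × 4.71 = 3570.18 AUR
3570.18 AUR × 0.385 = 1374.5193 VLD

1374.52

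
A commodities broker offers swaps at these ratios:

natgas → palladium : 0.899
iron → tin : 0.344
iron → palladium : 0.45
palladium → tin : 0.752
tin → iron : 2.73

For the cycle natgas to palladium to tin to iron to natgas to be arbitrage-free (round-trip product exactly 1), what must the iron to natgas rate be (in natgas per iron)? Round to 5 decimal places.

0.54183

Known legs of the cycle: 0.899 × 0.752 × 2.73 = 1.84561104
For no arbitrage the full-cycle product must be 1, so the missing rate is 1 / 1.84561104 ≈ 0.5418260.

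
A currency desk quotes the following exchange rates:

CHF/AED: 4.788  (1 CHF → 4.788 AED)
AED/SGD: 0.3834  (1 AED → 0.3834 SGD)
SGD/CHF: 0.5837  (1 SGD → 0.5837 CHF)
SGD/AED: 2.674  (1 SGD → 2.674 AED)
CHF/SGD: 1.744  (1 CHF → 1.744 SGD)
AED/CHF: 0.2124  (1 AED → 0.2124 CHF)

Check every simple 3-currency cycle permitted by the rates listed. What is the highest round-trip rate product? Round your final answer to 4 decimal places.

1.0715

AED→SGD→CHF→AED: 0.3834 × 0.5837 × 4.788 = 1.07151
AED→CHF→SGD→AED: 0.2124 × 1.744 × 2.674 = 0.99052
Maximum is AED→SGD→CHF→AED at 1.0715; arbitrage exists.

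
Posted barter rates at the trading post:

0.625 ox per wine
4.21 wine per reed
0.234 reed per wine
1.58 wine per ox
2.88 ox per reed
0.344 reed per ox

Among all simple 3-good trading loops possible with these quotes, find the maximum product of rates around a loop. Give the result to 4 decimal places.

1.0648

ox→wine→reed→ox: 1.58 × 0.234 × 2.88 = 1.06479
ox→reed→wine→ox: 0.344 × 4.21 × 0.625 = 0.90515
Maximum is ox→wine→reed→ox at 1.0648; arbitrage exists.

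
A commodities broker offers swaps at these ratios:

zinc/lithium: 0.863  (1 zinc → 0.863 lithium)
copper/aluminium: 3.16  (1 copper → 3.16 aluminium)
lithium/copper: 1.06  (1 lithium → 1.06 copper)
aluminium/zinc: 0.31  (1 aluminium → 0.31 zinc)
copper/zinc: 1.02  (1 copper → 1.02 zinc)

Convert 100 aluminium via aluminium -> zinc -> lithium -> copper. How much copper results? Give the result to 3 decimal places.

28.358

100 aluminium × 0.31 = 31 zinc
31 zinc × 0.863 = 26.753 lithium
26.753 lithium × 1.06 = 28.35818 copper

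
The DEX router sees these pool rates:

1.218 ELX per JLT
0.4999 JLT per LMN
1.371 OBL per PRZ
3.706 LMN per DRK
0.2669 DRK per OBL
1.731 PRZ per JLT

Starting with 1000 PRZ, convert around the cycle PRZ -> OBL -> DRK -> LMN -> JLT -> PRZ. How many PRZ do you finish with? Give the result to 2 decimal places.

1173.47

1000 PRZ × 1.371 = 1371 OBL
1371 OBL × 0.2669 = 365.9199 DRK
365.9199 DRK × 3.706 = 1356.0991494 LMN
1356.0991494 LMN × 0.4999 = 677.91396478506 JLT
677.91396478506 JLT × 1.731 = 1173.46907304293886 PRZ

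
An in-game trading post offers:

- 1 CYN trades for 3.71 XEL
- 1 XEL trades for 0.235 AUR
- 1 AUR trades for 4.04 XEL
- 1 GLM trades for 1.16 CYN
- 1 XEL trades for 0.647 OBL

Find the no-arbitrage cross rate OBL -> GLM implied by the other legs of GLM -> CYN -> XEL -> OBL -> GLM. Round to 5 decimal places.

0.35914

Known legs of the cycle: 1.16 × 3.71 × 0.647 = 2.7844292
For no arbitrage the full-cycle product must be 1, so the missing rate is 1 / 2.7844292 ≈ 0.3591400.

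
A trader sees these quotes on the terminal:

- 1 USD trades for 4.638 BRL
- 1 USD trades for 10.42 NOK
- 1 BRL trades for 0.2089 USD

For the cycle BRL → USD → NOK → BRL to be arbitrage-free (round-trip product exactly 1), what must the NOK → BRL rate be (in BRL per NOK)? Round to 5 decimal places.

Known legs of the cycle: 0.2089 × 10.42 = 2.176738
For no arbitrage the full-cycle product must be 1, so the missing rate is 1 / 2.176738 ≈ 0.4594030.

0.45940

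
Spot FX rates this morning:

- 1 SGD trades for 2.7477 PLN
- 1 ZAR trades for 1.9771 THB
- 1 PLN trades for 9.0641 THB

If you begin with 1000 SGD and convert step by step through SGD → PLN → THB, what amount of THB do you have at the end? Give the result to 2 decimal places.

24905.43

1000 SGD × 2.7477 = 2747.7 PLN
2747.7 PLN × 9.0641 = 24905.42757 THB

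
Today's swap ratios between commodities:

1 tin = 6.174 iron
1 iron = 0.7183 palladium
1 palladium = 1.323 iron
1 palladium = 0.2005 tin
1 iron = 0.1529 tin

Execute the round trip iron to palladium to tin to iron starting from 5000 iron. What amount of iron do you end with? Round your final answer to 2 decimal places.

4445.87

5000 iron × 0.7183 = 3591.5 palladium
3591.5 palladium × 0.2005 = 720.09575 tin
720.09575 tin × 6.174 = 4445.8711605 iron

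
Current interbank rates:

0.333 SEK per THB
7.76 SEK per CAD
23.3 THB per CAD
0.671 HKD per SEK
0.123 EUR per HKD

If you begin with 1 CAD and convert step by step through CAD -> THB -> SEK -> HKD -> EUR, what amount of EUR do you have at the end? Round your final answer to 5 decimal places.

1 CAD × 23.3 = 23.3 THB
23.3 THB × 0.333 = 7.7589 SEK
7.7589 SEK × 0.671 = 5.2062219 HKD
5.2062219 HKD × 0.123 = 0.6403652937 EUR

0.64037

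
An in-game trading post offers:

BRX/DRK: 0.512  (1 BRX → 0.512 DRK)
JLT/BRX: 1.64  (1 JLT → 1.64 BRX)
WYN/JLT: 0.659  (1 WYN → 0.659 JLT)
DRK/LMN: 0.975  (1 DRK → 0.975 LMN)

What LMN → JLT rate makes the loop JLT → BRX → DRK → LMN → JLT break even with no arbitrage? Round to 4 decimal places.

Known legs of the cycle: 1.64 × 0.512 × 0.975 = 0.818688
For no arbitrage the full-cycle product must be 1, so the missing rate is 1 / 0.818688 ≈ 1.221467.

1.2215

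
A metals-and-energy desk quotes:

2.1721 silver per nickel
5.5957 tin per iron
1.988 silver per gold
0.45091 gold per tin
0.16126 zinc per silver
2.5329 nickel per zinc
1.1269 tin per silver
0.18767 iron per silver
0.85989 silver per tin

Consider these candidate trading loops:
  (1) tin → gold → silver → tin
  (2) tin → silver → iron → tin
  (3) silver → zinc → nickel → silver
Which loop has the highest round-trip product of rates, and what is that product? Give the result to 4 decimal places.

1.0102

(1) 0.45091 × 1.988 × 1.1269 = 1.01016
(2) 0.85989 × 0.18767 × 5.5957 = 0.90301
(3) 0.16126 × 2.5329 × 2.1721 = 0.88721
Highest is cycle (1) at 1.0102 (>1, arbitrage).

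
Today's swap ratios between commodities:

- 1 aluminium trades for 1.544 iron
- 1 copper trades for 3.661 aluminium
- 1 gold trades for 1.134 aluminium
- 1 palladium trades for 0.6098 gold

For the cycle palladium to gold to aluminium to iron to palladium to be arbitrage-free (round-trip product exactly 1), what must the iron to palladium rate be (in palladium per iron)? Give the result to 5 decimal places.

0.93660

Known legs of the cycle: 0.6098 × 1.134 × 1.544 = 1.0676963808
For no arbitrage the full-cycle product must be 1, so the missing rate is 1 / 1.0676963808 ≈ 0.9365959.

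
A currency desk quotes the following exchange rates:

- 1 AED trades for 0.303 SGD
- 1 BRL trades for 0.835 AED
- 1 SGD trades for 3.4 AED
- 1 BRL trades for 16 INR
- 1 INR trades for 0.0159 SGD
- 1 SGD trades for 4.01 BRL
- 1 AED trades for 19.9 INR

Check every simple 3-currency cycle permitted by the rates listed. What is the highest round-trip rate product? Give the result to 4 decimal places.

SGD→AED→INR→SGD: 3.4 × 19.9 × 0.0159 = 1.07579
BRL→INR→SGD→BRL: 16 × 0.0159 × 4.01 = 1.02014
BRL→AED→SGD→BRL: 0.835 × 0.303 × 4.01 = 1.01455
Maximum is SGD→AED→INR→SGD at 1.0758; arbitrage exists.

1.0758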